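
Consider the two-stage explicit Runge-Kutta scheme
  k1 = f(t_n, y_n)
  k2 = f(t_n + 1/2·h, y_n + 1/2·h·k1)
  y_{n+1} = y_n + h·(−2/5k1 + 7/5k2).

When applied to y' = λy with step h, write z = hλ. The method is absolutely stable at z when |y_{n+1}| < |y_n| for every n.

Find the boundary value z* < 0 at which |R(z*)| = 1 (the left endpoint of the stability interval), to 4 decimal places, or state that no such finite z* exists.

left endpoint -1.4286.

Set f=λy, z=hλ:
  k1=λy_n ⇒ h·k1=z·y_n;  k2=λ(1+1/2z)y_n ⇒ h·k2=z(1+1/2z)y_n
  y_{n+1}/y_n = 1 − 2/5z + 7/5z(1+1/2z) = 1 + z + 7/10z²
  Hence R(z) = 1 + z + 7/10z².

Need |R(x)|<1, x<0.
x=-0.71: |R|=0.6429
R=1: x+7/10x²=0 ⇒ x=−10/7=-1.4286; min R=1−1/(4·7/10)=0.6429>−1
Confirm numerically:
  x=-1.393: |R|=0.96531 <1
  x=-1.390: |R|=0.96247 <1
  x=-0.592: |R|=0.65332 <1
  x=-1.814: |R|=1.48942 >1
  x=-1.549: |R|=1.13058 >1
So |R|<1 on (-1.4286, 0).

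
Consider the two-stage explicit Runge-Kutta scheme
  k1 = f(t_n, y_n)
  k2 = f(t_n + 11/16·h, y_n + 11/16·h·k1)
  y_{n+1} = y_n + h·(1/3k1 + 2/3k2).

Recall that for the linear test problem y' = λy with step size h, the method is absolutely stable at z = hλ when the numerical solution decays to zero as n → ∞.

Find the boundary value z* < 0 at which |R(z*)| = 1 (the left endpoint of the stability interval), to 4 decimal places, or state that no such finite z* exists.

On y'=λy, z=hλ:
  k1=λy_n ⇒ h·k1=z·y_n;  k2=λ(1+11/16z)y_n ⇒ h·k2=z(1+11/16z)y_n
  y_{n+1}/y_n = 1 + 1/3z + 2/3z(1+11/16z) = 1 + z + 11/24z²
  Hence R(z) = 1 + z + 11/24z².

Solve |R(x)|<1 on ℝ⁻.
x=-1.09: |R|=0.4545
R=1: x+11/24x²=0 ⇒ x=−24/11=-2.1818; min R=1−1/(4·11/24)=0.4545>−1
Confirm numerically:
  x=-2.095: |R|=0.91664 <1
  x=-2.050: |R|=0.87615 <1
  x=-1.713: |R|=0.63192 <1
  x=-1.550: |R|=0.55115 <1
  x=-2.651: |R|=1.57008 >1
  x=-2.552: |R|=1.43299 >1
  x=-2.423: |R|=1.26784 >1
So |R|<1 on (-2.1818, 0).

left endpoint -2.1818.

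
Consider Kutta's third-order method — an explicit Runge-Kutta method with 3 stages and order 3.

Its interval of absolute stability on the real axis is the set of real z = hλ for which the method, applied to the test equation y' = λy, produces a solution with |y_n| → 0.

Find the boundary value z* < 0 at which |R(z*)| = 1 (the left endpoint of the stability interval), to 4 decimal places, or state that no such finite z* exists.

On y'=λy, z=hλ:
  order 3, 3-stage ⇒ R(z)=1+z+z^2/2+z^3/6
  (e.g. R(-0.5)=0.60417, |R|=0.60417)

Solve |R(x)|<1 on ℝ⁻.
x=-0.5: |R|=0.6042
|R(-2.91)|=1.7830 |R(-2.49)|=0.9630 |R(-0.82)|=0.4243
Bisect:
  x_lo=-2.8424 |R|=1.6302  x_hi=-0.3872 |R|=0.6781
  mid=-1.61480 |R|=0.01280 →hi
  mid=-2.22860 |R|=0.59006 →hi
  mid=-2.53550 |R|=1.03781 →lo
  mid=-2.38205 |R|=0.79766 →hi
  mid=-2.45878 |R|=0.91344 →hi
  mid=-2.49714 |R|=0.97452 →hi
  mid=-2.51632 |R|=1.00588 →lo
  mid=-2.50673 |R|=0.99013 →hi
  mid=-2.51152 |R|=0.99799 →hi
  ...
  [-2.51287,-2.51272] ⇒ x*=-2.5127
Stable set (-2.5127, 0).

left endpoint -2.5127.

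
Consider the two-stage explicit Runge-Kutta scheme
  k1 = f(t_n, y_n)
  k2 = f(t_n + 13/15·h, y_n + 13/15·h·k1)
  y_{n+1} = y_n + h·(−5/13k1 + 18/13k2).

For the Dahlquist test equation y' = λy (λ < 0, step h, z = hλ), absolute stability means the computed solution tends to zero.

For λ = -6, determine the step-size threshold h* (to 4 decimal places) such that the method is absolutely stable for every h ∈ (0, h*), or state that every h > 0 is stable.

Set f=λy, z=hλ:
  k1=λy_n ⇒ h·k1=z·y_n;  k2=λ(1+13/15z)y_n ⇒ h·k2=z(1+13/15z)y_n
  y_{n+1}/y_n = 1 − 5/13z + 18/13z(1+13/15z) = 1 + z + 6/5z²
  so R(z) = 1 + z + 6/5z².

Solve |R(x)|<1 on ℝ⁻.
x=-1.45: |R|=2.0730
R=1: x+6/5x²=0 ⇒ x=−5/6=-0.8333; min R=1−1/(4·6/5)=0.7917>−1
Confirm numerically:
  x=-0.625: |R|=0.84375 <1
  x=-0.552: |R|=0.81364 <1
  x=-0.356: |R|=0.79608 <1
  x=-1.320: |R|=1.77088 >1
  x=-1.304: |R|=1.73650 >1
  x=-1.203: |R|=1.53365 >1
So |R|<1 on (-0.8333, 0).

(-0.8333,0); λ=-6 ⇒ h* = (5/6)/6 = 0.1389.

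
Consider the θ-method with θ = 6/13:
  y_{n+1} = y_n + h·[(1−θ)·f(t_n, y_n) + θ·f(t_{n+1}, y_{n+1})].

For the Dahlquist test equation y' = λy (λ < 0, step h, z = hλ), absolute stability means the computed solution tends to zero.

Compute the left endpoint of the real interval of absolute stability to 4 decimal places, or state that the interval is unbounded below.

z* = -26.0000.

Test eqn y'=λy, z=hλ:
  y_{n+1} = y_n + z·[7/13·y_n + 6/13·y_{n+1}] ⇒ (1 − 6/13z)y_{n+1} = (1 + 7/13z)y_n
  ⇒ R(z) = (1 + 7/13z)/(1 − 6/13z).

Boundary: |R(x)|=1, x<0.
x=-1.41: |R|=0.1459
R=−1: 1+7/13x = −1+6/13x ⇒ -1/13x=2 ⇒ x=2/(-1/13)=-26.0000
Confirm numerically:
  x=-24.550: |R|=0.99095 <1
  x=-22.821: |R|=0.97880 <1
  x=-17.939: |R|=0.93318 <1
  x=-13.781: |R|=0.87230 <1
  x=-26.545: |R|=1.00316 >1
  x=-26.224: |R|=1.00131 >1
  x=-26.185: |R|=1.00109 >1
Interval (-26.0000, 0).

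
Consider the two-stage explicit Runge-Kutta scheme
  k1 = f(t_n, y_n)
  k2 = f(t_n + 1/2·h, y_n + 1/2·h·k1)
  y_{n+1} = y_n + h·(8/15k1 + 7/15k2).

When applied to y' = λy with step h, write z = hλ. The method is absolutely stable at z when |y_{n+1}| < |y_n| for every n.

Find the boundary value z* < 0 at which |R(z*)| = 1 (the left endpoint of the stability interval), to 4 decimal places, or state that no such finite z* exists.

With y'=λy (z=hλ):
  k1=λy_n ⇒ h·k1=z·y_n;  k2=λ(1+1/2z)y_n ⇒ h·k2=z(1+1/2z)y_n
  y_{n+1}/y_n = 1 + 8/15z + 7/15z(1+1/2z) = 1 + z + 7/30z²
  R(z) = 1 + z + 7/30z².

Boundary: |R(x)|=1, x<0.
x=-0.67: |R|=0.4347
R=1: x+7/30x²=0 ⇒ x=−30/7=-4.2857; min R=1−1/(4·7/30)=-0.0714>−1
Confirm numerically:
  x=-3.897: |R|=0.64654 <1
  x=-3.680: |R|=0.47989 <1
  x=-2.679: |R|=0.00436 <1
  x=-4.691: |R|=1.44361 >1
  x=-4.406: |R|=1.12366 >1
  x=-4.379: |R|=1.09532 >1
Stable set (-4.2857, 0).

left endpoint -4.2857.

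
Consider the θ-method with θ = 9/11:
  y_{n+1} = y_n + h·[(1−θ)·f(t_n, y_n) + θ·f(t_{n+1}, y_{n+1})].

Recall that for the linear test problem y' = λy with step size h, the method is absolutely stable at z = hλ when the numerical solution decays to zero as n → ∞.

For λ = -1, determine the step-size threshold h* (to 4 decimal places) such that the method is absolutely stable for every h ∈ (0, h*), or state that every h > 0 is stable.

interval (−∞, 0). Any h>0 works for λ=-1.

With y'=λy (z=hλ):
  y_{n+1} = y_n + z·[2/11·y_n + 9/11·y_{n+1}] ⇒ (1 − 9/11z)y_{n+1} = (1 + 2/11z)y_n
  Hence R(z) = (1 + 2/11z)/(1 − 9/11z).

Find x<0 with |R(x)|<1.
x=-1.49: |R|=0.3286
x=-2: |R|=0.2414
x=-10: |R|=0.0891
x=-100: |R|=0.2075
θ=9/11≥1/2 ⇒ |1+2/11x|<|1−9/11x| ∀x<0 ⇒ unbounded interval.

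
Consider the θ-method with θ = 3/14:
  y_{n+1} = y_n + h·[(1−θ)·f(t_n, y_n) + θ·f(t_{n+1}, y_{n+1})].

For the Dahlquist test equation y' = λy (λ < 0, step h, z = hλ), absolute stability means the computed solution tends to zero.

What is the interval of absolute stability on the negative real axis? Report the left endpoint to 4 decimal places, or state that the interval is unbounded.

z∈(-3.5000,0).

With y'=λy (z=hλ):
  y_{n+1} = y_n + z·[11/14·y_n + 3/14·y_{n+1}] ⇒ (1 − 3/14z)y_{n+1} = (1 + 11/14z)y_n
  Hence R(z) = (1 + 11/14z)/(1 − 3/14z).

Find x<0 with |R(x)|<1.
x=-1.51: |R|=0.1409
R=−1: 1+11/14x = −1+3/14x ⇒ -4/7x=2 ⇒ x=2/(-4/7)=-3.5000
Confirm numerically:
  x=-1.714: |R|=0.25358 <1
  x=-1.562: |R|=0.17029 <1
  x=-1.448: |R|=0.10510 <1
  x=-4.061: |R|=1.17141 >1
  x=-3.720: |R|=1.06995 >1
So |R|<1 on (-3.5000, 0).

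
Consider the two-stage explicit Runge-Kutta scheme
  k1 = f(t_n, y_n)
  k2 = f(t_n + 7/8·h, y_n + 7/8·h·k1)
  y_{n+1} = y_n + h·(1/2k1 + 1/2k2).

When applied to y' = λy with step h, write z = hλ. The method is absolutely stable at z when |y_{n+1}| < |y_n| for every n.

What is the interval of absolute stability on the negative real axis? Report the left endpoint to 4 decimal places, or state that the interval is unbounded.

Test eqn y'=λy, z=hλ:
  k1=λy_n ⇒ h·k1=z·y_n;  k2=λ(1+7/8z)y_n ⇒ h·k2=z(1+7/8z)y_n
  y_{n+1}/y_n = 1 + 1/2z + 1/2z(1+7/8z) = 1 + z + 7/16z²
  so R(z) = 1 + z + 7/16z².

Need |R(x)|<1, x<0.
x=-1.51: |R|=0.4875
R=1: x+7/16x²=0 ⇒ x=−16/7=-2.2857; min R=1−1/(4·7/16)=0.4286>−1
Confirm numerically:
  x=-2.136: |R|=0.86009 <1
  x=-2.095: |R|=0.82520 <1
  x=-2.007: |R|=0.75527 <1
  x=-1.447: |R|=0.46904 <1
  x=-2.744: |R|=1.55017 >1
  x=-2.591: |R|=1.34606 >1
  x=-2.487: |R|=1.21901 >1
Stable set (-2.2857, 0).

(-2.2857, 0).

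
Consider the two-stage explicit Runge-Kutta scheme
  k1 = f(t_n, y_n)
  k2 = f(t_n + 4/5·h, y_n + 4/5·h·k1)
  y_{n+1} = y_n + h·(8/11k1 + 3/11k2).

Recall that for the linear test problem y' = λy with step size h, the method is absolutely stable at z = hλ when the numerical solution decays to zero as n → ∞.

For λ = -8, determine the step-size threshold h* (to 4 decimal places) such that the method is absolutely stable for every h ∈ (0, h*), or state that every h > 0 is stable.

With y'=λy (z=hλ):
  k1=λy_n ⇒ h·k1=z·y_n;  k2=λ(1+4/5z)y_n ⇒ h·k2=z(1+4/5z)y_n
  y_{n+1}/y_n = 1 + 8/11z + 3/11z(1+4/5z) = 1 + z + 12/55z²
  Hence R(z) = 1 + z + 12/55z².

Solve |R(x)|<1 on ℝ⁻.
x=-1.61: |R|=0.0445
R=1: x+12/55x²=0 ⇒ x=−55/12=-4.5833; min R=1−1/(4·12/55)=-0.1458>−1
Confirm numerically:
  x=-3.285: |R|=0.06945 <1
  x=-3.079: |R|=0.01058 <1
  x=-2.454: |R|=0.14008 <1
  x=-2.395: |R|=0.14350 <1
  x=-4.923: |R|=1.36484 >1
  x=-4.710: |R|=1.13017 >1
Stable set (-4.5833, 0).

(-4.5833,0); λ=-8 ⇒ h* = (55/12)/8 = 0.5729.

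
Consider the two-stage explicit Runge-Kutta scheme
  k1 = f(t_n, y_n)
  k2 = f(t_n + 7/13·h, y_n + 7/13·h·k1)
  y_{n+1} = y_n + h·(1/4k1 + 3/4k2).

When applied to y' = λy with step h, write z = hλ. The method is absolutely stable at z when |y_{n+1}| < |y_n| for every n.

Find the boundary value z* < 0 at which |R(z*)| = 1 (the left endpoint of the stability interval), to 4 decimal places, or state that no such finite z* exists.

Test eqn y'=λy, z=hλ:
  k1=λy_n ⇒ h·k1=z·y_n;  k2=λ(1+7/13z)y_n ⇒ h·k2=z(1+7/13z)y_n
  y_{n+1}/y_n = 1 + 1/4z + 3/4z(1+7/13z) = 1 + z + 21/52z²
  Hence R(z) = 1 + z + 21/52z².

Boundary: |R(x)|=1, x<0.
x=-1.32: |R|=0.3837
R=1: x+21/52x²=0 ⇒ x=−52/21=-2.4762; min R=1−1/(4·21/52)=0.3810>−1
Confirm numerically:
  x=-2.142: |R|=0.71091 <1
  x=-1.554: |R|=0.42125 <1
  x=-1.484: |R|=0.40537 <1
  x=-1.253: |R|=0.38104 <1
  x=-2.806: |R|=1.37374 >1
  x=-2.590: |R|=1.11904 >1
So |R|<1 on (-2.4762, 0).

z* = -2.4762.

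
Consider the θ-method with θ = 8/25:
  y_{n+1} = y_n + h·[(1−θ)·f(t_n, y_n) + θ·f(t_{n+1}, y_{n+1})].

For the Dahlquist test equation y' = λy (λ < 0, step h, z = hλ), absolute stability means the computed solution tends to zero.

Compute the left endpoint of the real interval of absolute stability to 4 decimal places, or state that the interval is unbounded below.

left endpoint -5.5556.

With y'=λy (z=hλ):
  y_{n+1} = y_n + z·[17/25·y_n + 8/25·y_{n+1}] ⇒ (1 − 8/25z)y_{n+1} = (1 + 17/25z)y_n
  Hence R(z) = (1 + 17/25z)/(1 − 8/25z).

Boundary: |R(x)|=1, x<0.
x=-0.81: |R|=0.3567
R=−1: 1+17/25x = −1+8/25x ⇒ -9/25x=2 ⇒ x=2/(-9/25)=-5.5556
Confirm numerically:
  x=-5.011: |R|=0.92470 <1
  x=-4.688: |R|=0.87508 <1
  x=-3.918: |R|=0.73843 <1
  x=-5.955: |R|=1.04949 >1
  x=-5.838: |R|=1.03545 >1
  x=-5.720: |R|=1.02092 >1
Stable set (-5.5556, 0).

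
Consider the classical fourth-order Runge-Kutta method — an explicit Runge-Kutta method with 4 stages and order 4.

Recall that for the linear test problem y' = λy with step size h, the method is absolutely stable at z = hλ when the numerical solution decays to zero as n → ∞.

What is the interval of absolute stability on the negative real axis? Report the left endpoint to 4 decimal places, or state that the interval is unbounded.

With y'=λy (z=hλ):
  order 4, 4-stage ⇒ R(z)=1+z+z^2/2+z^3/6+z^4/24
  (e.g. R(-0.57)=0.56598, |R|=0.56598)

Find x<0 with |R(x)|<1.
x=-0.57: |R|=0.5660
|R(-2.41)|=0.5667 |R(-2.26)|=0.4569 |R(-1.49)|=0.2741
Bisect:
  x_lo=-3.6136 |R|=3.1557  x_hi=-0.2217 |R|=0.8011
  mid=-1.91766 |R|=0.30919 →hi
  mid=-2.76563 |R|=0.97075 →hi
  mid=-3.18961 |R|=1.80148 →lo
  mid=-2.97762 |R|=1.33086 →lo
  mid=-2.87162 |R|=1.13815 →lo
  mid=-2.81862 |R|=1.05142 →lo
  mid=-2.79212 |R|=1.01035 →lo
  ...
  [-2.78550,-2.78529] ⇒ x*=-2.7853
Interval (-2.7853, 0).

(-2.7853, 0).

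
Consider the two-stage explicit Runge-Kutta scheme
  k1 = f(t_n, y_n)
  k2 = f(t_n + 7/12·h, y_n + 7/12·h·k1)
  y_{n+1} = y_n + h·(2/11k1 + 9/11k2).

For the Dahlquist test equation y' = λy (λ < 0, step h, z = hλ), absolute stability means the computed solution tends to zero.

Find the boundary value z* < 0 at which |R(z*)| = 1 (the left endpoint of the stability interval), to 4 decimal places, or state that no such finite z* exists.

left endpoint -2.0952.

On y'=λy, z=hλ:
  k1=λy_n ⇒ h·k1=z·y_n;  k2=λ(1+7/12z)y_n ⇒ h·k2=z(1+7/12z)y_n
  y_{n+1}/y_n = 1 + 2/11z + 9/11z(1+7/12z) = 1 + z + 21/44z²
  R(z) = 1 + z + 21/44z².

Find x<0 with |R(x)|<1.
x=-1.08: |R|=0.4767
R=1: x+21/44x²=0 ⇒ x=−44/21=-2.0952; min R=1−1/(4·21/44)=0.4762>−1
Confirm numerically:
  x=-1.980: |R|=0.89110 <1
  x=-1.273: |R|=0.50043 <1
  x=-1.034: |R|=0.47628 <1
  x=-0.953: |R|=0.48046 <1
  x=-2.377: |R|=1.31965 >1
  x=-2.338: |R|=1.27089 >1
  x=-2.140: |R|=1.04572 >1
Interval (-2.0952, 0).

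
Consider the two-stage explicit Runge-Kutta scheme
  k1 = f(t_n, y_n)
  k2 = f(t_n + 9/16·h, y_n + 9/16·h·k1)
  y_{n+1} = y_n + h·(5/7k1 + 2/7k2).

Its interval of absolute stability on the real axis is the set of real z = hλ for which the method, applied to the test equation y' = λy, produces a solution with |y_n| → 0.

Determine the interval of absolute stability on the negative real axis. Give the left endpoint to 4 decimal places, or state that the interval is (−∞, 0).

On y'=λy, z=hλ:
  k1=λy_n ⇒ h·k1=z·y_n;  k2=λ(1+9/16z)y_n ⇒ h·k2=z(1+9/16z)y_n
  y_{n+1}/y_n = 1 + 5/7z + 2/7z(1+9/16z) = 1 + z + 9/56z²
  Hence R(z) = 1 + z + 9/56z².

Find x<0 with |R(x)|<1.
x=-0.43: |R|=0.5997
R=1: x+9/56x²=0 ⇒ x=−56/9=-6.2222; min R=1−1/(4·9/56)=-0.5556>−1
Confirm numerically:
  x=-5.696: |R|=0.51828 <1
  x=-4.621: |R|=0.18916 <1
  x=-2.502: |R|=0.49593 <1
  x=-6.355: |R|=1.13561 >1
  x=-6.329: |R|=1.10861 >1
Interval (-6.2222, 0).

z∈(-6.2222,0).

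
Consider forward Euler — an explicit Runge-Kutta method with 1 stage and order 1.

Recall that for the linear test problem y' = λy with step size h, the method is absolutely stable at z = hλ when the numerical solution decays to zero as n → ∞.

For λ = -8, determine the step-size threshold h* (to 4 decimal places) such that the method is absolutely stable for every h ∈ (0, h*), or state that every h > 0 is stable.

(-2.0000,0); λ=-8 ⇒ h* = 0.2500.

Test eqn y'=λy, z=hλ:
  order 1, 1-stage ⇒ R(z)=1+z
  (e.g. R(-0.72)=0.28000, |R|=0.28000)

Boundary: |R(x)|=1, x<0.
x=-0.72: |R|=0.2800
|R(-1.92)|=0.9200 |R(-1.79)|=0.7900 |R(-1.3)|=0.3000
Bisect:
  x_lo=-2.4223 |R|=1.4223  x_hi=-0.1581 |R|=0.8419
  mid=-1.29018 |R|=0.29018 →hi
  mid=-1.85623 |R|=0.85623 →hi
  mid=-2.13925 |R|=1.13925 →lo
  mid=-1.99774 |R|=0.99774 →hi
  mid=-2.06849 |R|=1.06849 →lo
  mid=-2.03311 |R|=1.03311 →lo
  mid=-2.01543 |R|=1.01543 →lo
  ...
  [-2.00009,-1.99995] ⇒ x*=-2.0000
Interval (-2.0000, 0).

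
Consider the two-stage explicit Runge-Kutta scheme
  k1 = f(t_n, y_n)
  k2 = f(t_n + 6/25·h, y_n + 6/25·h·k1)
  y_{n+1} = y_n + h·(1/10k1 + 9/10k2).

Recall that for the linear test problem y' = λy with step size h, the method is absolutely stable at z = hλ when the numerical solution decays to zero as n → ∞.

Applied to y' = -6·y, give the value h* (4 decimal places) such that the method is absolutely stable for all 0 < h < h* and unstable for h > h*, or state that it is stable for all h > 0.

Test eqn y'=λy, z=hλ:
  k1=λy_n ⇒ h·k1=z·y_n;  k2=λ(1+6/25z)y_n ⇒ h·k2=z(1+6/25z)y_n
  y_{n+1}/y_n = 1 + 1/10z + 9/10z(1+6/25z) = 1 + z + 27/125z²
  Hence R(z) = 1 + z + 27/125z².

Need |R(x)|<1, x<0.
x=-1.36: |R|=0.0395
R=1: x+27/125x²=0 ⇒ x=−125/27=-4.6296; min R=1−1/(4·27/125)=-0.1574>−1
Confirm numerically:
  x=-3.264: |R|=0.03720 <1
  x=-2.276: |R|=0.15708 <1
  x=-2.260: |R|=0.15676 <1
  x=-4.993: |R|=1.39189 >1
  x=-4.783: |R|=1.15845 >1
Stable set (-4.6296, 0).

(-4.6296,0); λ=-6 ⇒ h* = (125/27)/6 = 0.7716.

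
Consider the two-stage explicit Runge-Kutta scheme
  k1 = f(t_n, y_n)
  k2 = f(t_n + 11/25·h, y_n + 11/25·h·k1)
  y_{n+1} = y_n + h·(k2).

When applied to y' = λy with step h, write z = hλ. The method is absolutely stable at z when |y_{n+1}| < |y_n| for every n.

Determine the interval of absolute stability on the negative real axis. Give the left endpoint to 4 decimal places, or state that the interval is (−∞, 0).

(-2.2727, 0).

With y'=λy (z=hλ):
  k1=λy_n ⇒ h·k1=z·y_n;  k2=λ(1+11/25z)y_n ⇒ h·k2=z(1+11/25z)y_n
  y_{n+1}/y_n = 1 + z(1+11/25z) = 1 + z + 11/25z²
  ⇒ R(z) = 1 + z + 11/25z².

Find x<0 with |R(x)|<1.
x=-0.5: |R|=0.6100
R=1: x+11/25x²=0 ⇒ x=−25/11=-2.2727; min R=1−1/(4·11/25)=0.4318>−1
Confirm numerically:
  x=-1.838: |R|=0.64843 <1
  x=-1.609: |R|=0.53011 <1
  x=-1.275: |R|=0.44027 <1
  x=-1.138: |R|=0.43182 <1
  x=-2.495: |R|=1.24401 >1
  x=-2.435: |R|=1.17386 >1
  x=-2.380: |R|=1.11234 >1
So |R|<1 on (-2.2727, 0).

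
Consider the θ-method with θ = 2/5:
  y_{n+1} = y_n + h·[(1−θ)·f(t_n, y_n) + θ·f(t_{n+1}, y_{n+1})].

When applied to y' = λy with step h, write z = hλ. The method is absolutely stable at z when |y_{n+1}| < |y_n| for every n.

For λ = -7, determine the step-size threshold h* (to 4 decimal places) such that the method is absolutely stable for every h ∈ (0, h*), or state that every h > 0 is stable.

Set f=λy, z=hλ:
  y_{n+1} = y_n + z·[3/5·y_n + 2/5·y_{n+1}] ⇒ (1 − 2/5z)y_{n+1} = (1 + 3/5z)y_n
  Hence R(z) = (1 + 3/5z)/(1 − 2/5z).

Solve |R(x)|<1 on ℝ⁻.
x=-0.48: |R|=0.5973
R=−1: 1+3/5x = −1+2/5x ⇒ -1/5x=2 ⇒ x=2/(-1/5)=-10.0000
Confirm numerically:
  x=-8.885: |R|=0.95103 <1
  x=-6.071: |R|=0.77080 <1
  x=-4.786: |R|=0.64219 <1
  x=-10.400: |R|=1.01550 >1
  x=-10.339: |R|=1.01320 >1
So |R|<1 on (-10.0000, 0).

(-10.0000,0); λ=-7 ⇒ h* = (10)/7 = 1.4286.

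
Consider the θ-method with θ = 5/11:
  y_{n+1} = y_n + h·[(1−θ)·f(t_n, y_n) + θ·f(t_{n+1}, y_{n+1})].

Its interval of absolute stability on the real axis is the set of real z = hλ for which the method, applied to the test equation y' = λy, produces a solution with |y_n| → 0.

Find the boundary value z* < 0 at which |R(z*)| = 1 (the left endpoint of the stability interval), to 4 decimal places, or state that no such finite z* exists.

Set f=λy, z=hλ:
  y_{n+1} = y_n + z·[6/11·y_n + 5/11·y_{n+1}] ⇒ (1 − 5/11z)y_{n+1} = (1 + 6/11z)y_n
  R(z) = (1 + 6/11z)/(1 − 5/11z).

Solve |R(x)|<1 on ℝ⁻.
x=-1.55: |R|=0.0907
R=−1: 1+6/11x = −1+5/11x ⇒ -1/11x=2 ⇒ x=2/(-1/11)=-22.0000
Confirm numerically:
  x=-9.614: |R|=0.79032 <1
  x=-9.221: |R|=0.77622 <1
  x=-9.037: |R|=0.76928 <1
  x=-22.391: |R|=1.00318 >1
  x=-22.328: |R|=1.00267 >1
So |R|<1 on (-22.0000, 0).

z* = -22.0000.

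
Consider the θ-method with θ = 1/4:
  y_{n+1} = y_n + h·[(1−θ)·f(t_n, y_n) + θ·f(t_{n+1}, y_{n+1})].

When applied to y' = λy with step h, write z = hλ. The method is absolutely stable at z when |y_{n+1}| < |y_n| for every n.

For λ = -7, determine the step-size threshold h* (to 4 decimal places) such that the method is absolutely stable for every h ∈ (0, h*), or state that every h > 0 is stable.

(-4.0000,0); λ=-7 ⇒ h* = (4)/7 = 0.5714.

Test eqn y'=λy, z=hλ:
  y_{n+1} = y_n + z·[3/4·y_n + 1/4·y_{n+1}] ⇒ (1 − 1/4z)y_{n+1} = (1 + 3/4z)y_n
  ⇒ R(z) = (1 + 3/4z)/(1 − 1/4z).

Solve |R(x)|<1 on ℝ⁻.
x=-1.68: |R|=0.1831
R=−1: 1+3/4x = −1+1/4x ⇒ -1/2x=2 ⇒ x=2/(-1/2)=-4.0000
Confirm numerically:
  x=-3.292: |R|=0.80581 <1
  x=-3.143: |R|=0.76004 <1
  x=-2.884: |R|=0.67577 <1
  x=-2.416: |R|=0.50623 <1
  x=-4.418: |R|=1.09931 >1
  x=-4.278: |R|=1.06717 >1
So |R|<1 on (-4.0000, 0).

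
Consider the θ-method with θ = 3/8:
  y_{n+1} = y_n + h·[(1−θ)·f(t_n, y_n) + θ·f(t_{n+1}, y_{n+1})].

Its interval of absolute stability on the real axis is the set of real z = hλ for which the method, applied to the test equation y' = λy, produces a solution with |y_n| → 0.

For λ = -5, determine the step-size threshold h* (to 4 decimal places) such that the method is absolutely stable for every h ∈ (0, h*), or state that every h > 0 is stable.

Set f=λy, z=hλ:
  y_{n+1} = y_n + z·[5/8·y_n + 3/8·y_{n+1}] ⇒ (1 − 3/8z)y_{n+1} = (1 + 5/8z)y_n
  R(z) = (1 + 5/8z)/(1 − 3/8z).

Find x<0 with |R(x)|<1.
x=-0.57: |R|=0.5304
R=−1: 1+5/8x = −1+3/8x ⇒ -1/4x=2 ⇒ x=2/(-1/4)=-8.0000
Confirm numerically:
  x=-7.700: |R|=0.98071 <1
  x=-4.177: |R|=0.62759 <1
  x=-3.559: |R|=0.52444 <1
  x=-8.541: |R|=1.03218 >1
  x=-8.476: |R|=1.02848 >1
  x=-8.103: |R|=1.00638 >1
Stable set (-8.0000, 0).

(-8.0000,0); λ=-5 ⇒ h* = (8)/5 = 1.6000.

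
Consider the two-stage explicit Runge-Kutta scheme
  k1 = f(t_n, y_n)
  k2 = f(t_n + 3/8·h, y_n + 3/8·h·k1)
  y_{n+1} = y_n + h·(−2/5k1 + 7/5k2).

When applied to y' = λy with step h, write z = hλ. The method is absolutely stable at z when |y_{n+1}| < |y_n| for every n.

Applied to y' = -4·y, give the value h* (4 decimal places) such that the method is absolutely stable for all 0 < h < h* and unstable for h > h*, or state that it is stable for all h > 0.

(-1.9048,0); λ=-4 ⇒ h* = (40/21)/4 = 0.4762.

Set f=λy, z=hλ:
  k1=λy_n ⇒ h·k1=z·y_n;  k2=λ(1+3/8z)y_n ⇒ h·k2=z(1+3/8z)y_n
  y_{n+1}/y_n = 1 − 2/5z + 7/5z(1+3/8z) = 1 + z + 21/40z²
  Hence R(z) = 1 + z + 21/40z².

Find x<0 with |R(x)|<1.
x=-1.07: |R|=0.5311
R=1: x+21/40x²=0 ⇒ x=−40/21=-1.9048; min R=1−1/(4·21/40)=0.5238>−1
Confirm numerically:
  x=-1.344: |R|=0.60433 <1
  x=-1.316: |R|=0.59322 <1
  x=-1.294: |R|=0.58508 <1
  x=-2.239: |R|=1.39289 >1
  x=-2.154: |R|=1.28185 >1
  x=-1.983: |R|=1.08145 >1
Stable set (-1.9048, 0).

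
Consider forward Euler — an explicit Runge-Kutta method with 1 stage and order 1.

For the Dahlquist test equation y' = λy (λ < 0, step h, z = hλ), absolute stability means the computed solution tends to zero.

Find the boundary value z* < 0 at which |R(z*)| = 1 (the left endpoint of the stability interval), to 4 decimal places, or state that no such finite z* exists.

z* = -2.0000.

Set f=λy, z=hλ:
  order 1, 1-stage ⇒ R(z)=1+z
  (e.g. R(-0.92)=0.08000, |R|=0.08000)

Solve |R(x)|<1 on ℝ⁻.
x=-0.92: |R|=0.0800
|R(-2.04)|=1.0400 |R(-1.64)|=0.6400 |R(-1.39)|=0.3900
Bisect:
  x_lo=-2.5812 |R|=1.5812  x_hi=-0.3034 |R|=0.6966
  mid=-1.44234 |R|=0.44234 →hi
  mid=-2.01178 |R|=1.01178 →lo
  mid=-1.72706 |R|=0.72706 →hi
  mid=-1.86942 |R|=0.86942 →hi
  mid=-1.94060 |R|=0.94060 →hi
  mid=-1.97619 |R|=0.97619 →hi
  mid=-1.99399 |R|=0.99399 →hi
  mid=-2.00289 |R|=1.00289 →lo
  mid=-1.99844 |R|=0.99844 →hi
  ...
  [-2.00011,-1.99997] ⇒ x*=-2.0000
Stable set (-2.0000, 0).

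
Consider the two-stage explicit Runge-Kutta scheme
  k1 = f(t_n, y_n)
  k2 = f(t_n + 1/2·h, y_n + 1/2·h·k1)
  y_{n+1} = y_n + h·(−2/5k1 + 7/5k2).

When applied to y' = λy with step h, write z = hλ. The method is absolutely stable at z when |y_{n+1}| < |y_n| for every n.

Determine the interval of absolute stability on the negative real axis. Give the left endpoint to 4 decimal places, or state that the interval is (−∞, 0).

z∈(-1.4286,0).

With y'=λy (z=hλ):
  k1=λy_n ⇒ h·k1=z·y_n;  k2=λ(1+1/2z)y_n ⇒ h·k2=z(1+1/2z)y_n
  y_{n+1}/y_n = 1 − 2/5z + 7/5z(1+1/2z) = 1 + z + 7/10z²
  Hence R(z) = 1 + z + 7/10z².

Need |R(x)|<1, x<0.
x=-0.79: |R|=0.6469
R=1: x+7/10x²=0 ⇒ x=−10/7=-1.4286; min R=1−1/(4·7/10)=0.6429>−1
Confirm numerically:
  x=-1.214: |R|=0.81766 <1
  x=-1.093: |R|=0.74325 <1
  x=-0.781: |R|=0.64597 <1
  x=-0.606: |R|=0.65107 <1
  x=-2.020: |R|=1.83628 >1
  x=-1.983: |R|=1.76960 >1
  x=-1.711: |R|=1.33826 >1
So |R|<1 on (-1.4286, 0).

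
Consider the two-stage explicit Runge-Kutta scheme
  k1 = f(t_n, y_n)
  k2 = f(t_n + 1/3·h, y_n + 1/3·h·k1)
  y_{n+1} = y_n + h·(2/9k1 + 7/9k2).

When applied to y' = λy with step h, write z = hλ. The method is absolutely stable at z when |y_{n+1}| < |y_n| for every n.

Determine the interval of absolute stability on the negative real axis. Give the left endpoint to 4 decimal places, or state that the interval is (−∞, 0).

Test eqn y'=λy, z=hλ:
  k1=λy_n ⇒ h·k1=z·y_n;  k2=λ(1+1/3z)y_n ⇒ h·k2=z(1+1/3z)y_n
  y_{n+1}/y_n = 1 + 2/9z + 7/9z(1+1/3z) = 1 + z + 7/27z²
  Hence R(z) = 1 + z + 7/27z².

Solve |R(x)|<1 on ℝ⁻.
x=-1.57: |R|=0.0690
R=1: x+7/27x²=0 ⇒ x=−27/7=-3.8571; min R=1−1/(4·7/27)=0.0357>−1
Confirm numerically:
  x=-2.345: |R|=0.08067 <1
  x=-2.219: |R|=0.05758 <1
  x=-2.068: |R|=0.04075 <1
  x=-1.921: |R|=0.03573 <1
  x=-4.398: |R|=1.61670 >1
  x=-4.026: |R|=1.17625 >1
  x=-4.020: |R|=1.16973 >1
So |R|<1 on (-3.8571, 0).

(-3.8571, 0).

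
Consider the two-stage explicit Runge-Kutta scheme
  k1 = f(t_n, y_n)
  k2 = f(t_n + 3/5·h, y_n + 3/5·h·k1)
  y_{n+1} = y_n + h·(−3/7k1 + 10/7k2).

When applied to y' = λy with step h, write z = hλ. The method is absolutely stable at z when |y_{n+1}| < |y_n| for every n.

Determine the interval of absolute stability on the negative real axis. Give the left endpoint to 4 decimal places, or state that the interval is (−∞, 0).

On y'=λy, z=hλ:
  k1=λy_n ⇒ h·k1=z·y_n;  k2=λ(1+3/5z)y_n ⇒ h·k2=z(1+3/5z)y_n
  y_{n+1}/y_n = 1 − 3/7z + 10/7z(1+3/5z) = 1 + z + 6/7z²
  ⇒ R(z) = 1 + z + 6/7z².

Find x<0 with |R(x)|<1.
x=-1.72: |R|=1.8158
R=1: x+6/7x²=0 ⇒ x=−7/6=-1.1667; min R=1−1/(4·6/7)=0.7083>−1
Confirm numerically:
  x=-0.921: |R|=0.80606 <1
  x=-0.866: |R|=0.77682 <1
  x=-0.638: |R|=0.71089 <1
  x=-0.468: |R|=0.71973 <1
  x=-1.628: |R|=1.64376 >1
  x=-1.582: |R|=1.56319 >1
  x=-1.266: |R|=1.10779 >1
So |R|<1 on (-1.1667, 0).

z∈(-1.1667,0).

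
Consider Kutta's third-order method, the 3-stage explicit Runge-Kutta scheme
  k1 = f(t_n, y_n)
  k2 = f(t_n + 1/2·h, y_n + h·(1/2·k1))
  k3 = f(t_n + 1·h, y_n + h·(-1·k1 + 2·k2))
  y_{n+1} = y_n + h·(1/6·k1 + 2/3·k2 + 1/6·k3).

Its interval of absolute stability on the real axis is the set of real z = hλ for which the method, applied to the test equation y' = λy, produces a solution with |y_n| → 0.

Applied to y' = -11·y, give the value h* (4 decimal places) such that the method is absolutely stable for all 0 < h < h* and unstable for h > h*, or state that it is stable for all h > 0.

(-2.5127,0); λ=-11 ⇒ h* = 0.2284.

On y'=λy, z=hλ:
  order 3, 3-stage ⇒ R(z)=1+z+z^2/2+z^3/6
  (e.g. R(-0.67)=0.50432, |R|=0.50432)

Need |R(x)|<1, x<0.
x=-0.67: |R|=0.5043
|R(-1.57)|=0.0175 |R(-1.4)|=0.1227 |R(-0.73)|=0.4716
Bisect:
  x_lo=-3.3281 |R|=2.9339  x_hi=-0.3796 |R|=0.6833
  mid=-1.85390 |R|=0.19738 →hi
  mid=-2.59102 |R|=1.13342 →lo
  mid=-2.22246 |R|=0.58237 →hi
  mid=-2.40674 |R|=0.83401 →hi
  mid=-2.49888 |R|=0.97735 →hi
  mid=-2.54495 |R|=1.05374 →lo
  mid=-2.52192 |R|=1.01514 →lo
  ...
  [-2.51292,-2.51274] ⇒ x*=-2.5127
Stable set (-2.5127, 0).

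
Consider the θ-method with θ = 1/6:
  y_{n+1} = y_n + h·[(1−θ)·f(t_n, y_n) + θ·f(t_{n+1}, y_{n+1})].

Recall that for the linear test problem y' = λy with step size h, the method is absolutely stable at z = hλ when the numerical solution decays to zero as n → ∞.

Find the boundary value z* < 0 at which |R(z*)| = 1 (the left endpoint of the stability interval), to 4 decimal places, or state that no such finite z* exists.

Set f=λy, z=hλ:
  y_{n+1} = y_n + z·[5/6·y_n + 1/6·y_{n+1}] ⇒ (1 − 1/6z)y_{n+1} = (1 + 5/6z)y_n
  R(z) = (1 + 5/6z)/(1 − 1/6z).

Solve |R(x)|<1 on ℝ⁻.
x=-1.69: |R|=0.3186
R=−1: 1+5/6x = −1+1/6x ⇒ -2/3x=2 ⇒ x=2/(-2/3)=-3.0000
Confirm numerically:
  x=-2.433: |R|=0.73106 <1
  x=-2.426: |R|=0.72751 <1
  x=-2.149: |R|=0.58228 <1
  x=-1.423: |R|=0.15021 <1
  x=-3.393: |R|=1.16736 >1
  x=-3.116: |R|=1.05090 >1
  x=-3.059: |R|=1.02605 >1
So |R|<1 on (-3.0000, 0).

left endpoint -3.0000.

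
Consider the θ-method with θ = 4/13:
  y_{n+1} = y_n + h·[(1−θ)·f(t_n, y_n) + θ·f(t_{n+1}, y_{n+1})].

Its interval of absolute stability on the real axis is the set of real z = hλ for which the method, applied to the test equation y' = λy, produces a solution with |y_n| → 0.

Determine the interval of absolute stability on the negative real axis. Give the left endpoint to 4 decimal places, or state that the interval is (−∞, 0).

With y'=λy (z=hλ):
  y_{n+1} = y_n + z·[9/13·y_n + 4/13·y_{n+1}] ⇒ (1 − 4/13z)y_{n+1} = (1 + 9/13z)y_n
  Hence R(z) = (1 + 9/13z)/(1 − 4/13z).

Find x<0 with |R(x)|<1.
x=-0.51: |R|=0.5592
R=−1: 1+9/13x = −1+4/13x ⇒ -5/13x=2 ⇒ x=2/(-5/13)=-5.2000
Confirm numerically:
  x=-4.875: |R|=0.95000 <1
  x=-4.428: |R|=0.87432 <1
  x=-4.221: |R|=0.83620 <1
  x=-5.433: |R|=1.03354 >1
  x=-5.307: |R|=1.01563 >1
Stable set (-5.2000, 0).

(-5.2000, 0).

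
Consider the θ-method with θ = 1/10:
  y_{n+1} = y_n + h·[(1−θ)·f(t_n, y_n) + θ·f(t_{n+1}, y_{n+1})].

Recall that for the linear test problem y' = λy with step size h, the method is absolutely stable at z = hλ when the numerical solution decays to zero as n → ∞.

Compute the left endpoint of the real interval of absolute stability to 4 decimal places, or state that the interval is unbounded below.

left endpoint -2.5000.

Test eqn y'=λy, z=hλ:
  y_{n+1} = y_n + z·[9/10·y_n + 1/10·y_{n+1}] ⇒ (1 − 1/10z)y_{n+1} = (1 + 9/10z)y_n
  R(z) = (1 + 9/10z)/(1 − 1/10z).

Find x<0 with |R(x)|<1.
x=-1.49: |R|=0.2968
R=−1: 1+9/10x = −1+1/10x ⇒ -4/5x=2 ⇒ x=2/(-4/5)=-2.5000
Confirm numerically:
  x=-2.390: |R|=0.92897 <1
  x=-2.211: |R|=0.81066 <1
  x=-2.176: |R|=0.78712 <1
  x=-2.099: |R|=0.73485 <1
  x=-3.028: |R|=1.32422 >1
  x=-2.733: |R|=1.14639 >1
So |R|<1 on (-2.5000, 0).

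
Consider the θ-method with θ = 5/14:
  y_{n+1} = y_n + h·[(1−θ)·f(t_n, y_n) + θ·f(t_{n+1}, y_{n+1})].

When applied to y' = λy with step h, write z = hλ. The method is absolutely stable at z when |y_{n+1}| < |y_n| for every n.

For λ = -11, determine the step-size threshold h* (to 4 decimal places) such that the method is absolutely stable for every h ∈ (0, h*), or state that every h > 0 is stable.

(-7.0000,0); λ=-11 ⇒ h* = (7)/11 = 0.6364.

On y'=λy, z=hλ:
  y_{n+1} = y_n + z·[9/14·y_n + 5/14·y_{n+1}] ⇒ (1 − 5/14z)y_{n+1} = (1 + 9/14z)y_n
  Hence R(z) = (1 + 9/14z)/(1 − 5/14z).

Find x<0 with |R(x)|<1.
x=-1.4: |R|=0.0667
R=−1: 1+9/14x = −1+5/14x ⇒ -2/7x=2 ⇒ x=2/(-2/7)=-7.0000
Confirm numerically:
  x=-6.534: |R|=0.96006 <1
  x=-5.981: |R|=0.90716 <1
  x=-3.323: |R|=0.51958 <1
  x=-7.502: |R|=1.03898 >1
  x=-7.238: |R|=1.01897 >1
Stable set (-7.0000, 0).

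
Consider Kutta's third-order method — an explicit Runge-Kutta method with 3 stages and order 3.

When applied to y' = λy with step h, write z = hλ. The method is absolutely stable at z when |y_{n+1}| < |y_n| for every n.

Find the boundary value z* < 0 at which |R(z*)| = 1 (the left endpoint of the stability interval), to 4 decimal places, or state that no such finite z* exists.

On y'=λy, z=hλ:
  order 3, 3-stage ⇒ R(z)=1+z+z^2/2+z^3/6
  (e.g. R(-1.34)=0.15678, |R|=0.15678)

Need |R(x)|<1, x<0.
x=-1.34: |R|=0.1568
|R(-2.6)|=1.1493 |R(-1.82)|=0.1686 |R(-1.37)|=0.1399
Bisect:
  x_lo=-3.1975 |R|=2.5342  x_hi=-0.2006 |R|=0.8182
  mid=-1.69909 |R|=0.07315 →hi
  mid=-2.44832 |R|=0.89716 →hi
  mid=-2.82293 |R|=1.58776 →lo
  mid=-2.63562 |R|=1.21377 →lo
  mid=-2.54197 |R|=1.04870 →lo
  mid=-2.49514 |R|=0.97129 →hi
  mid=-2.51856 |R|=1.00958 →lo
  mid=-2.50685 |R|=0.99033 →hi
  mid=-2.51270 |R|=0.99993 →hi
  mid=-2.51563 |R|=1.00475 →lo
  ...
  [-2.51289,-2.51270] ⇒ x*=-2.5127
Stable set (-2.5127, 0).

left endpoint -2.5127.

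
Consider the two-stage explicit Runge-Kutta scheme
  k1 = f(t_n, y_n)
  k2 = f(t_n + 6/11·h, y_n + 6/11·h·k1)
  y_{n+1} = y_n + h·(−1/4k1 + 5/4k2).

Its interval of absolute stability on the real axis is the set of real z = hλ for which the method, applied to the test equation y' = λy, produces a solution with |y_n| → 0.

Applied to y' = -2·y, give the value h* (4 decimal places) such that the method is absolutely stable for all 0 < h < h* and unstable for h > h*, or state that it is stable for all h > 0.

(-1.4667,0); λ=-2 ⇒ h* = (22/15)/2 = 0.7333.

On y'=λy, z=hλ:
  k1=λy_n ⇒ h·k1=z·y_n;  k2=λ(1+6/11z)y_n ⇒ h·k2=z(1+6/11z)y_n
  y_{n+1}/y_n = 1 − 1/4z + 5/4z(1+6/11z) = 1 + z + 15/22z²
  ⇒ R(z) = 1 + z + 15/22z².

Boundary: |R(x)|=1, x<0.
x=-0.94: |R|=0.6625
R=1: x+15/22x²=0 ⇒ x=−22/15=-1.4667; min R=1−1/(4·15/22)=0.6333>−1
Confirm numerically:
  x=-0.972: |R|=0.67217 <1
  x=-0.697: |R|=0.63423 <1
  x=-0.669: |R|=0.63616 <1
  x=-2.036: |R|=1.79034 >1
  x=-1.944: |R|=1.63268 >1
Interval (-1.4667, 0).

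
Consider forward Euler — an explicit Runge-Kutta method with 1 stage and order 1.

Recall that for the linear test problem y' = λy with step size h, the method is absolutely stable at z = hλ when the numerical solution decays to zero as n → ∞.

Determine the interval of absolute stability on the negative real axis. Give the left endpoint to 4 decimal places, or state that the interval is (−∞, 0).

z∈(-2.0000,0).

Test eqn y'=λy, z=hλ:
  order 1, 1-stage ⇒ R(z)=1+z
  (e.g. R(-0.55)=0.45000, |R|=0.45000)

Boundary: |R(x)|=1, x<0.
x=-0.55: |R|=0.4500
|R(-2.06)|=1.0600 |R(-1.63)|=0.6300 |R(-0.99)|=0.0100
Bisect:
  x_lo=-2.4989 |R|=1.4989  x_hi=-0.0814 |R|=0.9186
  mid=-1.29016 |R|=0.29016 →hi
  mid=-1.89451 |R|=0.89451 →hi
  mid=-2.19669 |R|=1.19669 →lo
  mid=-2.04560 |R|=1.04560 →lo
  mid=-1.97006 |R|=0.97006 →hi
  mid=-2.00783 |R|=1.00783 →lo
  mid=-1.98894 |R|=0.98894 →hi
  mid=-1.99839 |R|=0.99839 →hi
  mid=-2.00311 |R|=1.00311 →lo
  mid=-2.00075 |R|=1.00075 →lo
  ...
  [-2.00001,-1.99986] ⇒ x*=-2.0000
So |R|<1 on (-2.0000, 0).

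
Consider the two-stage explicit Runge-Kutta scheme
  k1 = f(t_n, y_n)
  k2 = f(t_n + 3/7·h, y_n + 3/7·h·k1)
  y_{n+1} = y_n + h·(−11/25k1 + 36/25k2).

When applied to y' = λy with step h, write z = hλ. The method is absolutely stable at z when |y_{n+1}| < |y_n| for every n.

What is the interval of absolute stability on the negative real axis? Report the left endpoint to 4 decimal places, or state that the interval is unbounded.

(-1.6204, 0).

On y'=λy, z=hλ:
  k1=λy_n ⇒ h·k1=z·y_n;  k2=λ(1+3/7z)y_n ⇒ h·k2=z(1+3/7z)y_n
  y_{n+1}/y_n = 1 − 11/25z + 36/25z(1+3/7z) = 1 + z + 108/175z²
  Hence R(z) = 1 + z + 108/175z².

Need |R(x)|<1, x<0.
x=-1.6: |R|=0.9799
R=1: x+108/175x²=0 ⇒ x=−175/108=-1.6204; min R=1−1/(4·108/175)=0.5949>−1
Confirm numerically:
  x=-0.853: |R|=0.59604 <1
  x=-0.825: |R|=0.59504 <1
  x=-0.793: |R|=0.59509 <1
  x=-0.759: |R|=0.59652 <1
  x=-2.073: |R|=1.57907 >1
  x=-1.899: |R|=1.32654 >1
  x=-1.754: |R|=1.14465 >1
Stable set (-1.6204, 0).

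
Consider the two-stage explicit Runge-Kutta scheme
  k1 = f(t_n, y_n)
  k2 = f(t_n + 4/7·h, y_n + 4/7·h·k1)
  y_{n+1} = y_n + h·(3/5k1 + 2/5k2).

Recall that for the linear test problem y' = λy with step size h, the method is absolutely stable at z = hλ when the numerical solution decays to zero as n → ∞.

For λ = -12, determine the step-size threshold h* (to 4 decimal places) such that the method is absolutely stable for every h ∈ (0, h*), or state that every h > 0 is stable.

On y'=λy, z=hλ:
  k1=λy_n ⇒ h·k1=z·y_n;  k2=λ(1+4/7z)y_n ⇒ h·k2=z(1+4/7z)y_n
  y_{n+1}/y_n = 1 + 3/5z + 2/5z(1+4/7z) = 1 + z + 8/35z²
  ⇒ R(z) = 1 + z + 8/35z².

Find x<0 with |R(x)|<1.
x=-0.9: |R|=0.2851
R=1: x+8/35x²=0 ⇒ x=−35/8=-4.3750; min R=1−1/(4·8/35)=-0.0938>−1
Confirm numerically:
  x=-4.282: |R|=0.90898 <1
  x=-4.118: |R|=0.75810 <1
  x=-2.893: |R|=0.02002 <1
  x=-2.058: |R|=0.08992 <1
  x=-4.835: |R|=1.50837 >1
  x=-4.749: |R|=1.40597 >1
Stable set (-4.3750, 0).

(-4.3750,0); λ=-12 ⇒ h* = (35/8)/12 = 0.3646.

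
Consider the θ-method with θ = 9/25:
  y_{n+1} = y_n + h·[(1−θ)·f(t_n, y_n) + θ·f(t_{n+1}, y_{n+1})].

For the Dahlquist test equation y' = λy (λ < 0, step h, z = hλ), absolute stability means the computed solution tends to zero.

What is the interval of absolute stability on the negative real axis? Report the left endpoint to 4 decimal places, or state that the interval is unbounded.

z∈(-7.1429,0).

Test eqn y'=λy, z=hλ:
  y_{n+1} = y_n + z·[16/25·y_n + 9/25·y_{n+1}] ⇒ (1 − 9/25z)y_{n+1} = (1 + 16/25z)y_n
  ⇒ R(z) = (1 + 16/25z)/(1 − 9/25z).

Boundary: |R(x)|=1, x<0.
x=-0.34: |R|=0.6971
R=−1: 1+16/25x = −1+9/25x ⇒ -7/25x=2 ⇒ x=2/(-7/25)=-7.1429
Confirm numerically:
  x=-6.003: |R|=0.89903 <1
  x=-5.815: |R|=0.87981 <1
  x=-5.312: |R|=0.82398 <1
  x=-7.371: |R|=1.01748 >1
  x=-7.322: |R|=1.01380 >1
Interval (-7.1429, 0).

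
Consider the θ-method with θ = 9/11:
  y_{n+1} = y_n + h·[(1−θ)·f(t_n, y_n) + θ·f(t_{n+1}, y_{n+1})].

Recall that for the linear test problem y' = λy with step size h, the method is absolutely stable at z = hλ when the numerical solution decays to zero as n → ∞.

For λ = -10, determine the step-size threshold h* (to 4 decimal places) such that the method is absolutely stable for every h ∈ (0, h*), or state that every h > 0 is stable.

Set f=λy, z=hλ:
  y_{n+1} = y_n + z·[2/11·y_n + 9/11·y_{n+1}] ⇒ (1 − 9/11z)y_{n+1} = (1 + 2/11z)y_n
  so R(z) = (1 + 2/11z)/(1 − 9/11z).

Find x<0 with |R(x)|<1.
x=-0.69: |R|=0.5590
x=-2: |R|=0.2414
x=-10: |R|=0.0891
x=-100: |R|=0.2075
θ=9/11≥1/2 ⇒ |1+2/11x|<|1−9/11x| ∀x<0 ⇒ stable on all of ℝ⁻.

(−∞, 0) — no finite endpoint. Any h>0 works for λ=-10.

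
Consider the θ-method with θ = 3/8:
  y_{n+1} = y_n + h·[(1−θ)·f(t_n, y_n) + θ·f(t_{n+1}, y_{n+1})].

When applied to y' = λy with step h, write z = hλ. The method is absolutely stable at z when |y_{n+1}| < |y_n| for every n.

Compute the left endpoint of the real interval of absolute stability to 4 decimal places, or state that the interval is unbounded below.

On y'=λy, z=hλ:
  y_{n+1} = y_n + z·[5/8·y_n + 3/8·y_{n+1}] ⇒ (1 − 3/8z)y_{n+1} = (1 + 5/8z)y_n
  Hence R(z) = (1 + 5/8z)/(1 − 3/8z).

Need |R(x)|<1, x<0.
x=-0.82: |R|=0.3728
R=−1: 1+5/8x = −1+3/8x ⇒ -1/4x=2 ⇒ x=2/(-1/4)=-8.0000
Confirm numerically:
  x=-7.652: |R|=0.97752 <1
  x=-7.156: |R|=0.94272 <1
  x=-6.064: |R|=0.85217 <1
  x=-4.467: |R|=0.66983 <1
  x=-8.416: |R|=1.02502 >1
  x=-8.246: |R|=1.01503 >1
  x=-8.149: |R|=1.00918 >1
Stable set (-8.0000, 0).

left endpoint -8.0000.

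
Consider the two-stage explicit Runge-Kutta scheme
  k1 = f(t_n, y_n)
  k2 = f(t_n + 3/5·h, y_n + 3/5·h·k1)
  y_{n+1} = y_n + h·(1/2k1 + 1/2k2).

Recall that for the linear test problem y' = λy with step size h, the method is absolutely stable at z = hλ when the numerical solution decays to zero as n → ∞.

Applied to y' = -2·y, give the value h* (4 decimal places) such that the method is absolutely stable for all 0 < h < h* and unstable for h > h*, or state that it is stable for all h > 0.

With y'=λy (z=hλ):
  k1=λy_n ⇒ h·k1=z·y_n;  k2=λ(1+3/5z)y_n ⇒ h·k2=z(1+3/5z)y_n
  y_{n+1}/y_n = 1 + 1/2z + 1/2z(1+3/5z) = 1 + z + 3/10z²
  ⇒ R(z) = 1 + z + 3/10z².

Need |R(x)|<1, x<0.
x=-0.59: |R|=0.5144
R=1: x+3/10x²=0 ⇒ x=−10/3=-3.3333; min R=1−1/(4·3/10)=0.1667>−1
Confirm numerically:
  x=-3.043: |R|=0.73495 <1
  x=-2.516: |R|=0.38308 <1
  x=-1.712: |R|=0.16728 <1
  x=-1.421: |R|=0.18477 <1
  x=-3.793: |R|=1.52305 >1
  x=-3.766: |R|=1.48883 >1
  x=-3.724: |R|=1.43645 >1
Stable set (-3.3333, 0).

(-3.3333,0); λ=-2 ⇒ h* = (10/3)/2 = 1.6667.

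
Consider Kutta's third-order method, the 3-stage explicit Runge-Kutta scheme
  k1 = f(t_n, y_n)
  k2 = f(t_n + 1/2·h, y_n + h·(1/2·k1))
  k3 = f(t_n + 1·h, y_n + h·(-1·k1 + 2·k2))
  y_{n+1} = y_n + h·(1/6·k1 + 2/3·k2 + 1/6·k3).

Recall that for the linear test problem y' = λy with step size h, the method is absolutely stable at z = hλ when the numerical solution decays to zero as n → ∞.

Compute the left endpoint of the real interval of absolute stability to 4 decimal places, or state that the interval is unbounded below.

left endpoint -2.5127.

On y'=λy, z=hλ:
  order 3, 3-stage ⇒ R(z)=1+z+z^2/2+z^3/6
  (e.g. R(-1.04)=0.31332, |R|=0.31332)

Need |R(x)|<1, x<0.
x=-1.04: |R|=0.3133
|R(-2.72)|=1.3747 |R(-1.26)|=0.2004 |R(-0.84)|=0.4140
Bisect:
  x_lo=-3.1691 |R|=2.4521  x_hi=-0.0702 |R|=0.9322
  mid=-1.61964 |R|=0.01614 →hi
  mid=-2.39435 |R|=0.81566 →hi
  mid=-2.78171 |R|=1.50019 →lo
  mid=-2.58803 |R|=1.12814 →lo
  mid=-2.49119 |R|=0.96491 →hi
  mid=-2.53961 |R|=1.04472 →lo
  mid=-2.51540 |R|=1.00437 →lo
  mid=-2.50330 |R|=0.98453 →hi
  mid=-2.50935 |R|=0.99443 →hi
  mid=-2.51238 |R|=0.99939 →hi
  ...
  [-2.51275,-2.51256] ⇒ x*=-2.5127
Interval (-2.5127, 0).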